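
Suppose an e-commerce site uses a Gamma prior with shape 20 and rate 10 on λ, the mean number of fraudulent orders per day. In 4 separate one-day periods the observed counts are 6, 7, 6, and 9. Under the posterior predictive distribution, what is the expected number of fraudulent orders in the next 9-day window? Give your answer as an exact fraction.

216/7

Total count: 6 + 7 + 6 + 9 = 28.
Total exposure: 4 days.
Gamma(α, β) with Poisson data over total exposure Σt gives posterior Gamma(α+Σx, β+Σt) = Gamma(48, 14).
Predictive mean over a 9-day window = T·E[λ|data] = 9·48/14 = 216/7.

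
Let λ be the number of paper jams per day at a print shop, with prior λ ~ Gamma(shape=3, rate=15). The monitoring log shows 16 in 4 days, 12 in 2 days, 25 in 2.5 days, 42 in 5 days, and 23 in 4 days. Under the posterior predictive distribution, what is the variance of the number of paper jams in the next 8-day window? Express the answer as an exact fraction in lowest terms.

Total count: 16 + 12 + 25 + 42 + 23 = 118.
Total exposure: 4 + 2 + 2.5 + 5 + 4 = 17.5 days.
Conjugate update: add total count to the shape and total exposure to the rate, giving Gamma(121, 65/2).
The posterior predictive for a window of length T is Negative Binomial with variance T·α'·(β'+T)/β'² = 8·121·(81/2)/(4225/4) = 156816/4225.

156816/4225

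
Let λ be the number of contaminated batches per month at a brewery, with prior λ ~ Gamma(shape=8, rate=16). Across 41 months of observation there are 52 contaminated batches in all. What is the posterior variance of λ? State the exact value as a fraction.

20/1083

Total count 52 over total exposure 41 months.
Posterior: α' = 8 + 52 = 60, β' = 16 + 41 = 57.
Posterior variance = α'/β'² = 60/3249 = 20/1083.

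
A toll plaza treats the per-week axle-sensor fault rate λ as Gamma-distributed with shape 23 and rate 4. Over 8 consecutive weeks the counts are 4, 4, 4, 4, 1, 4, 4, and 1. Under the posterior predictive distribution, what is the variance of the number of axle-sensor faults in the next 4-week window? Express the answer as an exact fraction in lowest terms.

196/9

Total count: 4 + 4 + 4 + 4 + 1 + 4 + 4 + 1 = 26.
Total exposure: 8 weeks.
By Gamma–Poisson conjugacy, the posterior is Gamma(α + Σx, β + Σt) = Gamma(23 + 26, 4 + 8) = Gamma(49, 12).
The posterior predictive for a window of length T is Negative Binomial with variance T·α'·(β'+T)/β'² = 4·49·16/144 = 196/9.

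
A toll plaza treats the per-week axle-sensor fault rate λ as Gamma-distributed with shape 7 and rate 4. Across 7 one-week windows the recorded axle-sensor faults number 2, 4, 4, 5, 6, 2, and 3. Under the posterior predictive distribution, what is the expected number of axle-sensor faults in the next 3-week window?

9

Total count: 2 + 4 + 4 + 5 + 6 + 2 + 3 = 26.
Total exposure: 7 weeks.
By Gamma–Poisson conjugacy, the posterior is Gamma(α + Σx, β + Σt) = Gamma(7 + 26, 4 + 7) = Gamma(33, 11).
Predictive mean over a 3-week window = T·E[λ|data] = 3·33/11 = 9.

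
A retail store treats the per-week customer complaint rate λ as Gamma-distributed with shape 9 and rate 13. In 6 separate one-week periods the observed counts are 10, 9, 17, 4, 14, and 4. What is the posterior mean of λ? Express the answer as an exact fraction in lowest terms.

Total count: 10 + 9 + 17 + 4 + 14 + 4 = 58.
Total exposure: 6 weeks.
The Gamma prior is conjugate for the Poisson rate, so λ | data ~ Gamma(9+58, 13+6) = Gamma(67, 19).
Posterior mean = α'/β' = 67/19.

67/19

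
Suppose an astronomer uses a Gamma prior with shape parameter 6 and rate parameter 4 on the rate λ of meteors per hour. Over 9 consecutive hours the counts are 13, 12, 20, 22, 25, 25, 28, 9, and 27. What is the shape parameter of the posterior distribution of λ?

Total count: 13 + 12 + 20 + 22 + 25 + 25 + 28 + 9 + 27 = 181.
Total exposure: 9 hours.
Conjugate update: add total count to the shape and total exposure to the rate, giving Gamma(187, 13).

187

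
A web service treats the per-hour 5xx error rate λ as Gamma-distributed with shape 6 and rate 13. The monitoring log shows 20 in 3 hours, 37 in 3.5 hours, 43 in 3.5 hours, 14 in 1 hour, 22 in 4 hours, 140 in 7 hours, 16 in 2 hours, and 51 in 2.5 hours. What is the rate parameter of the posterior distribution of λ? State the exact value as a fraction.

Total count: 20 + 37 + 43 + 14 + 22 + 140 + 16 + 51 = 343.
Total exposure: 3 + 3.5 + 3.5 + 1 + 4 + 7 + 2 + 2.5 = 26.5 hours.
The Gamma prior is conjugate for the Poisson rate, so λ | data ~ Gamma(6+343, 13+26.5) = Gamma(349, 79/2).

79/2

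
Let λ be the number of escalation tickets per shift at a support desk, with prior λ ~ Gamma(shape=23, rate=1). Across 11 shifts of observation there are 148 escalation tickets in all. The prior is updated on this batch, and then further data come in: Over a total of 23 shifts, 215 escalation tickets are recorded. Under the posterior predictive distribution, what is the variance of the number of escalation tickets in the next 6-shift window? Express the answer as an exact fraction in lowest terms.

Total count 148 over total exposure 11 shifts.
After the first batch: Gamma(23 + 148, 1 + 11) = Gamma(171, 12).
Total count 215 over total exposure 23 shifts.
After the second batch: Gamma(171 + 215, 12 + 23) = Gamma(386, 35).
The posterior predictive for a window of length T is Negative Binomial with variance T·α'·(β'+T)/β'² = 6·386·41/1225 = 94956/1225.

94956/1225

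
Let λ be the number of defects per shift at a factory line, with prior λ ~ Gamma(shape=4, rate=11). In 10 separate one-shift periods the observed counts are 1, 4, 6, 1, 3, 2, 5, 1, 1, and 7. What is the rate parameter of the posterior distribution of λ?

Total count: 1 + 4 + 6 + 1 + 3 + 2 + 5 + 1 + 1 + 7 = 31.
Total exposure: 10 shifts.
Posterior: α' = 4 + 31 = 35, β' = 11 + 10 = 21.

21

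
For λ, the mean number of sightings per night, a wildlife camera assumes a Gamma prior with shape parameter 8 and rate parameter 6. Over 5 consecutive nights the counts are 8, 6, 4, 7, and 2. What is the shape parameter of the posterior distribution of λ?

Total count: 8 + 6 + 4 + 7 + 2 = 27.
Total exposure: 5 nights.
The Gamma prior is conjugate for the Poisson rate, so λ | data ~ Gamma(8+27, 6+5) = Gamma(35, 11).

35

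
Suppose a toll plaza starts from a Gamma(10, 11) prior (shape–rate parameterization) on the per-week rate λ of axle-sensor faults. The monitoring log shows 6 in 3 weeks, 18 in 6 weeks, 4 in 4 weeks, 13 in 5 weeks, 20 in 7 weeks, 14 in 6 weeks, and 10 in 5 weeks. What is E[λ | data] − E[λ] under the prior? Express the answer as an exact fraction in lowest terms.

Total count: 6 + 18 + 4 + 13 + 20 + 14 + 10 = 85.
Total exposure: 3 + 6 + 4 + 5 + 7 + 6 + 5 = 36 weeks.
The Gamma prior is conjugate for the Poisson rate, so λ | data ~ Gamma(10+85, 11+36) = Gamma(95, 47).
Posterior mean = 95/47 = 95/47; prior mean = 10/11 = 10/11. Difference = 95/47 − 10/11 = 575/517.

575/517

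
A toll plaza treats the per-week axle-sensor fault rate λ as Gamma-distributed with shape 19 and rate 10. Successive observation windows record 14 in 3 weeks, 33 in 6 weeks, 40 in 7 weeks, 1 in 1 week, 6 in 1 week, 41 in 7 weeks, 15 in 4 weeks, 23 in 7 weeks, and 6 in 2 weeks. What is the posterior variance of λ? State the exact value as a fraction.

11/128

Total count: 14 + 33 + 40 + 1 + 6 + 41 + 15 + 23 + 6 = 179.
Total exposure: 3 + 6 + 7 + 1 + 1 + 7 + 4 + 7 + 2 = 38 weeks.
Posterior: α' = 19 + 179 = 198, β' = 10 + 38 = 48.
Posterior variance = α'/β'² = 198/2304 = 11/128.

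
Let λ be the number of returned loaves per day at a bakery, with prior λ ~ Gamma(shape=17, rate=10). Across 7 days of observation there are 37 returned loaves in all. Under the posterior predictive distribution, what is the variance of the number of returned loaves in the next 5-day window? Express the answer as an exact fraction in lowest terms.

Total count 37 over total exposure 7 days.
Conjugate update: add total count to the shape and total exposure to the rate, giving Gamma(54, 17).
The posterior predictive for a window of length T is Negative Binomial with variance T·α'·(β'+T)/β'² = 5·54·22/289 = 5940/289.

5940/289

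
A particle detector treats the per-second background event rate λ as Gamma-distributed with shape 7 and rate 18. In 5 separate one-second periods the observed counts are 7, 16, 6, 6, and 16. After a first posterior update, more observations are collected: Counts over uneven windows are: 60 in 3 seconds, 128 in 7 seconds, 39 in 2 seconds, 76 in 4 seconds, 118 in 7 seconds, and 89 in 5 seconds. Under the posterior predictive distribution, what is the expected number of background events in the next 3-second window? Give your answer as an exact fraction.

Total count: 7 + 16 + 6 + 6 + 16 = 51.
Total exposure: 5 seconds.
After the first batch: Gamma(7 + 51, 18 + 5) = Gamma(58, 23).
Total count: 60 + 128 + 39 + 76 + 118 + 89 = 510.
Total exposure: 3 + 7 + 2 + 4 + 7 + 5 = 28 seconds.
After the second batch: Gamma(58 + 510, 23 + 28) = Gamma(568, 51).
Predictive mean over a 3-second window = T·E[λ|data] = 3·568/51 = 568/17.

568/17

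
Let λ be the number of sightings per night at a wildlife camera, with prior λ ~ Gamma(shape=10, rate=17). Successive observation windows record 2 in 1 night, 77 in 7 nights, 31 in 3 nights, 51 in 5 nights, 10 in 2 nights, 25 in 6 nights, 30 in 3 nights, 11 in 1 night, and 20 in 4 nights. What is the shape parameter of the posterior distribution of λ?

267

Total count: 2 + 77 + 31 + 51 + 10 + 25 + 30 + 11 + 20 = 257.
Total exposure: 1 + 7 + 3 + 5 + 2 + 6 + 3 + 1 + 4 = 32 nights.
By Gamma–Poisson conjugacy, the posterior is Gamma(α + Σx, β + Σt) = Gamma(10 + 257, 17 + 32) = Gamma(267, 49).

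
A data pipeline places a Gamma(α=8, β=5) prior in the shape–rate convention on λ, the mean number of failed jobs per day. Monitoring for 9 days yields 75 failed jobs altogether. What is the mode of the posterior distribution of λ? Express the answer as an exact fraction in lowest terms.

Total count 75 over total exposure 9 days.
The Gamma prior is conjugate for the Poisson rate, so λ | data ~ Gamma(8+75, 5+9) = Gamma(83, 14).
Posterior mode = (α'−1)/β' = 82/14 = 41/7.

41/7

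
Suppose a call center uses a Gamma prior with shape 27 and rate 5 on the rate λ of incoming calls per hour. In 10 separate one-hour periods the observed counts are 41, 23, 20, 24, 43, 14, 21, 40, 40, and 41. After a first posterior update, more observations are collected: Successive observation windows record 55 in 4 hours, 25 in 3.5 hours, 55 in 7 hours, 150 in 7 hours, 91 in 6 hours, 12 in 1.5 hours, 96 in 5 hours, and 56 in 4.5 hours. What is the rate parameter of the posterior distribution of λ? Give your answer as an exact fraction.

Total count: 41 + 23 + 20 + 24 + 43 + 14 + 21 + 40 + 40 + 41 = 307.
Total exposure: 10 hours.
After the first batch: Gamma(27 + 307, 5 + 10) = Gamma(334, 15).
Total count: 55 + 25 + 55 + 150 + 91 + 12 + 96 + 56 = 540.
Total exposure: 4 + 3.5 + 7 + 7 + 6 + 1.5 + 5 + 4.5 = 38.5 hours.
After the second batch: Gamma(334 + 540, 15 + 38.5) = Gamma(874, 107/2).

107/2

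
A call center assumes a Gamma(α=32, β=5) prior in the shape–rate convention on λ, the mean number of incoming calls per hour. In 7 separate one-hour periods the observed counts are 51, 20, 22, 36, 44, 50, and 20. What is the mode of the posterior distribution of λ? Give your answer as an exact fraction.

Total count: 51 + 20 + 22 + 36 + 44 + 50 + 20 = 243.
Total exposure: 7 hours.
Gamma(α, β) with Poisson data over total exposure Σt gives posterior Gamma(α+Σx, β+Σt) = Gamma(275, 12).
Posterior mode = (α'−1)/β' = 274/12 = 137/6.

137/6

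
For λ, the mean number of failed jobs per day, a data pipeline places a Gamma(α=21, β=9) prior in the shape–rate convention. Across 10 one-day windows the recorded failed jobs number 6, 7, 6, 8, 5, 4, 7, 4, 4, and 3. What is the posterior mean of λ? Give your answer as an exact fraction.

Total count: 6 + 7 + 6 + 8 + 5 + 4 + 7 + 4 + 4 + 3 = 54.
Total exposure: 10 days.
Posterior: α' = 21 + 54 = 75, β' = 9 + 10 = 19.
Posterior mean = α'/β' = 75/19.

75/19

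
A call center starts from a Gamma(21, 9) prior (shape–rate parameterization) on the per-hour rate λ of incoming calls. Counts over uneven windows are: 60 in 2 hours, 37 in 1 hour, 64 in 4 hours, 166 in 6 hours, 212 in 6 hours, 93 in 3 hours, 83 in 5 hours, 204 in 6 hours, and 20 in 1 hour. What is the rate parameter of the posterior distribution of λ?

43

Total count: 60 + 37 + 64 + 166 + 212 + 93 + 83 + 204 + 20 = 939.
Total exposure: 2 + 1 + 4 + 6 + 6 + 3 + 5 + 6 + 1 = 34 hours.
Posterior: α' = 21 + 939 = 960, β' = 9 + 34 = 43.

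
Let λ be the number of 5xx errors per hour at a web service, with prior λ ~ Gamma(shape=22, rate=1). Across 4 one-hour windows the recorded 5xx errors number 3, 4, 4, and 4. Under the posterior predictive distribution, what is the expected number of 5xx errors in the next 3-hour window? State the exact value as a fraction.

Total count: 3 + 4 + 4 + 4 = 15.
Total exposure: 4 hours.
Conjugate update: add total count to the shape and total exposure to the rate, giving Gamma(37, 5).
Predictive mean over a 3-hour window = T·E[λ|data] = 3·37/5 = 111/5.

111/5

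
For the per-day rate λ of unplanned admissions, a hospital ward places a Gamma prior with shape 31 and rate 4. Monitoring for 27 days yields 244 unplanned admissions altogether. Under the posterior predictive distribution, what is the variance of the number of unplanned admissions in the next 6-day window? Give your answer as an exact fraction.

Total count 244 over total exposure 27 days.
Posterior: α' = 31 + 244 = 275, β' = 4 + 27 = 31.
The posterior predictive for a window of length T is Negative Binomial with variance T·α'·(β'+T)/β'² = 6·275·37/961 = 61050/961.

61050/961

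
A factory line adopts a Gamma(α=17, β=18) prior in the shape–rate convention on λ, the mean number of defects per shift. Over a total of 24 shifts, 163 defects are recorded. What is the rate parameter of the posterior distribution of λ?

Total count 163 over total exposure 24 shifts.
Gamma(α, β) with Poisson data over total exposure Σt gives posterior Gamma(α+Σx, β+Σt) = Gamma(180, 42).

42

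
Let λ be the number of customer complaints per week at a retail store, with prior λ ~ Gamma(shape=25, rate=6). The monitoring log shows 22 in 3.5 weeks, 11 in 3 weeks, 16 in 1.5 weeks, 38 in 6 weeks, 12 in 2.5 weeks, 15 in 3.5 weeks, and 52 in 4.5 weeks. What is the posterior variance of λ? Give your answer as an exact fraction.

764/3721

Total count: 22 + 11 + 16 + 38 + 12 + 15 + 52 = 166.
Total exposure: 3.5 + 3 + 1.5 + 6 + 2.5 + 3.5 + 4.5 = 24.5 weeks.
Conjugate update: add total count to the shape and total exposure to the rate, giving Gamma(191, 61/2).
Posterior variance = α'/β'² = 191/(3721/4) = 764/3721.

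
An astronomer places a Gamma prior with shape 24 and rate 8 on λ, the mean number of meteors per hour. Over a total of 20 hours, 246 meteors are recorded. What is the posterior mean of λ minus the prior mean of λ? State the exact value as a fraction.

Total count 246 over total exposure 20 hours.
Gamma(α, β) with Poisson data over total exposure Σt gives posterior Gamma(α+Σx, β+Σt) = Gamma(270, 28).
Posterior mean = 270/28 = 135/14; prior mean = 24/8 = 3. Difference = 135/14 − 3 = 93/14.

93/14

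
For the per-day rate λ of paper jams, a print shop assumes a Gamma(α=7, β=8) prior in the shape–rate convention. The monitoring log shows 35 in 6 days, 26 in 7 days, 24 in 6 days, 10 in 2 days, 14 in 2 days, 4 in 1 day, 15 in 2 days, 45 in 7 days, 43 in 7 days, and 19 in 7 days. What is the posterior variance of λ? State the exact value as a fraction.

2/25

Total count: 35 + 26 + 24 + 10 + 14 + 4 + 15 + 45 + 43 + 19 = 235.
Total exposure: 6 + 7 + 6 + 2 + 2 + 1 + 2 + 7 + 7 + 7 = 47 days.
By Gamma–Poisson conjugacy, the posterior is Gamma(α + Σx, β + Σt) = Gamma(7 + 235, 8 + 47) = Gamma(242, 55).
Posterior variance = α'/β'² = 242/3025 = 2/25.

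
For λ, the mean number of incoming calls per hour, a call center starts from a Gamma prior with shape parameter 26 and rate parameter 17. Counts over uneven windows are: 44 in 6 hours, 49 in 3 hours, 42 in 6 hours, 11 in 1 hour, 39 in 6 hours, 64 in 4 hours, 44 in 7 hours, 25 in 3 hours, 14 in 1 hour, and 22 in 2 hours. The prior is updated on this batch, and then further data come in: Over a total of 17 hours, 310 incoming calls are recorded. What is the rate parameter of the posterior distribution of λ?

Total count: 44 + 49 + 42 + 11 + 39 + 64 + 44 + 25 + 14 + 22 = 354.
Total exposure: 6 + 3 + 6 + 1 + 6 + 4 + 7 + 3 + 1 + 2 = 39 hours.
After the first batch: Gamma(26 + 354, 17 + 39) = Gamma(380, 56).
Total count 310 over total exposure 17 hours.
After the second batch: Gamma(380 + 310, 56 + 17) = Gamma(690, 73).

73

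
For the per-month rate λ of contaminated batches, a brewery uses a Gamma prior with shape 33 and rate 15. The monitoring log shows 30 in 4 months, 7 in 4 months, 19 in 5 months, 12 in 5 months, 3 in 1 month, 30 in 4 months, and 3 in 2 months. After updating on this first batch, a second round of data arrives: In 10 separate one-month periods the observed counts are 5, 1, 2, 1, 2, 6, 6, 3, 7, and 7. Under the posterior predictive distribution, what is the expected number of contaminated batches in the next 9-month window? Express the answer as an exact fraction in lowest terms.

1593/50

Total count: 30 + 7 + 19 + 12 + 3 + 30 + 3 = 104.
Total exposure: 4 + 4 + 5 + 5 + 1 + 4 + 2 = 25 months.
After the first batch: Gamma(33 + 104, 15 + 25) = Gamma(137, 40).
Total count: 5 + 1 + 2 + 1 + 2 + 6 + 6 + 3 + 7 + 7 = 40.
Total exposure: 10 months.
After the second batch: Gamma(137 + 40, 40 + 10) = Gamma(177, 50).
Predictive mean over a 9-month window = T·E[λ|data] = 9·177/50 = 1593/50.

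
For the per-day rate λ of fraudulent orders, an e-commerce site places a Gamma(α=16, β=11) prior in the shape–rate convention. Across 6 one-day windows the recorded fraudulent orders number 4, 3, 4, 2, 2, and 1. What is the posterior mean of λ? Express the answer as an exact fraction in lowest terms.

32/17

Total count: 4 + 3 + 4 + 2 + 2 + 1 = 16.
Total exposure: 6 days.
Gamma(α, β) with Poisson data over total exposure Σt gives posterior Gamma(α+Σx, β+Σt) = Gamma(32, 17).
Posterior mean = α'/β' = 32/17.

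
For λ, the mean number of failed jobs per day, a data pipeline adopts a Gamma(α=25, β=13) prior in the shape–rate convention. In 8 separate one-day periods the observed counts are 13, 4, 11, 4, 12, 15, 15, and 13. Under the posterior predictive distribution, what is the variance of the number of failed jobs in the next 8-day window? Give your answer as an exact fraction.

Total count: 13 + 4 + 11 + 4 + 12 + 15 + 15 + 13 = 87.
Total exposure: 8 days.
By Gamma–Poisson conjugacy, the posterior is Gamma(α + Σx, β + Σt) = Gamma(25 + 87, 13 + 8) = Gamma(112, 21).
The posterior predictive for a window of length T is Negative Binomial with variance T·α'·(β'+T)/β'² = 8·112·29/441 = 3712/63.

3712/63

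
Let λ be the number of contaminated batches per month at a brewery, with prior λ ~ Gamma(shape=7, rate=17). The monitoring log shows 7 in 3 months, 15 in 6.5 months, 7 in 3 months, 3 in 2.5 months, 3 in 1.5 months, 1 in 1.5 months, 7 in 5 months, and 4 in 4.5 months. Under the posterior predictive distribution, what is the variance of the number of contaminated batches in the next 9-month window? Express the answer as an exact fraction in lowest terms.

104004/7921

Total count: 7 + 15 + 7 + 3 + 3 + 1 + 7 + 4 = 47.
Total exposure: 3 + 6.5 + 3 + 2.5 + 1.5 + 1.5 + 5 + 4.5 = 27.5 months.
Posterior: α' = 7 + 47 = 54, β' = 17 + 27.5 = 89/2.
The posterior predictive for a window of length T is Negative Binomial with variance T·α'·(β'+T)/β'² = 9·54·(107/2)/(7921/4) = 104004/7921.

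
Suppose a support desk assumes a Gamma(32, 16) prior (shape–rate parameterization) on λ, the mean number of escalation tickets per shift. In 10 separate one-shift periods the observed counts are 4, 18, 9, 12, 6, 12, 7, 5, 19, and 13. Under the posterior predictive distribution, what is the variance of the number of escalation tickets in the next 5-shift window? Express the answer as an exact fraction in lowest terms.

21235/676

Total count: 4 + 18 + 9 + 12 + 6 + 12 + 7 + 5 + 19 + 13 = 105.
Total exposure: 10 shifts.
Posterior: α' = 32 + 105 = 137, β' = 16 + 10 = 26.
The posterior predictive for a window of length T is Negative Binomial with variance T·α'·(β'+T)/β'² = 5·137·31/676 = 21235/676.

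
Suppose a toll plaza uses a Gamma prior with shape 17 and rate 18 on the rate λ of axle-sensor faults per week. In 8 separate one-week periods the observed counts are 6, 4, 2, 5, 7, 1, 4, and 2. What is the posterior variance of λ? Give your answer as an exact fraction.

12/169

Total count: 6 + 4 + 2 + 5 + 7 + 1 + 4 + 2 = 31.
Total exposure: 8 weeks.
Conjugate update: add total count to the shape and total exposure to the rate, giving Gamma(48, 26).
Posterior variance = α'/β'² = 48/676 = 12/169.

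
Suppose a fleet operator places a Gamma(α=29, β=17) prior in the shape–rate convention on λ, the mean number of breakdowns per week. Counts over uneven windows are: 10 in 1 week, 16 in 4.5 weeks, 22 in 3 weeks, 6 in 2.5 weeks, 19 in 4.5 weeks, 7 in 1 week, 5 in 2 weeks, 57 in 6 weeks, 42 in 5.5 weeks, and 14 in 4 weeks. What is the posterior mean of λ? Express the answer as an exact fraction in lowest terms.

Total count: 10 + 16 + 22 + 6 + 19 + 7 + 5 + 57 + 42 + 14 = 198.
Total exposure: 1 + 4.5 + 3 + 2.5 + 4.5 + 1 + 2 + 6 + 5.5 + 4 = 34 weeks.
The Gamma prior is conjugate for the Poisson rate, so λ | data ~ Gamma(29+198, 17+34) = Gamma(227, 51).
Posterior mean = α'/β' = 227/51.

227/51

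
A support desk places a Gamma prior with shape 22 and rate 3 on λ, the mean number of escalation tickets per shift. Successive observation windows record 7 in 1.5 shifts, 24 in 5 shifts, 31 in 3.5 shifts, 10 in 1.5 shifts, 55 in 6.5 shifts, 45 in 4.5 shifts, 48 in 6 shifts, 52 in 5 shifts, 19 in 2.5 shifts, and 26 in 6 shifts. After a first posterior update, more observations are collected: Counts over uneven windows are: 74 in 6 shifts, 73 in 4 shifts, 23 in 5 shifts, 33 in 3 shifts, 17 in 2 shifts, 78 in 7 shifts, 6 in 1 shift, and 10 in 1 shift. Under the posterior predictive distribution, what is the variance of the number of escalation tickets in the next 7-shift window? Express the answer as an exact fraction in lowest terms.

Total count: 7 + 24 + 31 + 10 + 55 + 45 + 48 + 52 + 19 + 26 = 317.
Total exposure: 1.5 + 5 + 3.5 + 1.5 + 6.5 + 4.5 + 6 + 5 + 2.5 + 6 = 42 shifts.
After the first batch: Gamma(22 + 317, 3 + 42) = Gamma(339, 45).
Total count: 74 + 73 + 23 + 33 + 17 + 78 + 6 + 10 = 314.
Total exposure: 6 + 4 + 5 + 3 + 2 + 7 + 1 + 1 = 29 shifts.
After the second batch: Gamma(339 + 314, 45 + 29) = Gamma(653, 74).
The posterior predictive for a window of length T is Negative Binomial with variance T·α'·(β'+T)/β'² = 7·653·81/5476 = 370251/5476.

370251/5476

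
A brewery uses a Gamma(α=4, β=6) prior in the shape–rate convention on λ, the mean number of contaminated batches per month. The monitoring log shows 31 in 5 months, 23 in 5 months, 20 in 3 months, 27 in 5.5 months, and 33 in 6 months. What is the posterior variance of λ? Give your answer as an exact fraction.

552/3721

Total count: 31 + 23 + 20 + 27 + 33 = 134.
Total exposure: 5 + 5 + 3 + 5.5 + 6 = 24.5 months.
By Gamma–Poisson conjugacy, the posterior is Gamma(α + Σx, β + Σt) = Gamma(4 + 134, 6 + 24.5) = Gamma(138, 61/2).
Posterior variance = α'/β'² = 138/(3721/4) = 552/3721.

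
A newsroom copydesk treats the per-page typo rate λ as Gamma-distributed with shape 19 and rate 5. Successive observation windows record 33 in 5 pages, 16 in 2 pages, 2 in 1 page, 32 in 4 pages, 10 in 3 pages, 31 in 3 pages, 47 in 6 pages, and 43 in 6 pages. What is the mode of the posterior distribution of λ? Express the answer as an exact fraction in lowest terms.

232/35

Total count: 33 + 16 + 2 + 32 + 10 + 31 + 47 + 43 = 214.
Total exposure: 5 + 2 + 1 + 4 + 3 + 3 + 6 + 6 = 30 pages.
By Gamma–Poisson conjugacy, the posterior is Gamma(α + Σx, β + Σt) = Gamma(19 + 214, 5 + 30) = Gamma(233, 35).
Posterior mode = (α'−1)/β' = 232/35.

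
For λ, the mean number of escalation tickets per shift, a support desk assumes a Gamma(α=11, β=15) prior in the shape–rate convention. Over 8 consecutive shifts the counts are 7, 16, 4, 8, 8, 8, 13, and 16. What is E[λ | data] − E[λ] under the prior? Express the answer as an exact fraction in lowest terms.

1112/345

Total count: 7 + 16 + 4 + 8 + 8 + 8 + 13 + 16 = 80.
Total exposure: 8 shifts.
Gamma(α, β) with Poisson data over total exposure Σt gives posterior Gamma(α+Σx, β+Σt) = Gamma(91, 23).
Posterior mean = 91/23 = 91/23; prior mean = 11/15 = 11/15. Difference = 91/23 − 11/15 = 1112/345.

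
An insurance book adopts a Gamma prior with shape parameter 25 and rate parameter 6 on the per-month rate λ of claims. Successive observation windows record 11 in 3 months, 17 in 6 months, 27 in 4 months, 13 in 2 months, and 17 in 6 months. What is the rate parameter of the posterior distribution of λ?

Total count: 11 + 17 + 27 + 13 + 17 = 85.
Total exposure: 3 + 6 + 4 + 2 + 6 = 21 months.
Posterior: α' = 25 + 85 = 110, β' = 6 + 21 = 27.

27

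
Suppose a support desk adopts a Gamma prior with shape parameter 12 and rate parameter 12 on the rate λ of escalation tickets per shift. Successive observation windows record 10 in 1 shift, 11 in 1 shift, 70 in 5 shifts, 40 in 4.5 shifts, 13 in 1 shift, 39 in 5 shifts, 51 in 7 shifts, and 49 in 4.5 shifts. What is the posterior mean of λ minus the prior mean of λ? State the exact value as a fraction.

254/41

Total count: 10 + 11 + 70 + 40 + 13 + 39 + 51 + 49 = 283.
Total exposure: 1 + 1 + 5 + 4.5 + 1 + 5 + 7 + 4.5 = 29 shifts.
Gamma(α, β) with Poisson data over total exposure Σt gives posterior Gamma(α+Σx, β+Σt) = Gamma(295, 41).
Posterior mean = 295/41 = 295/41; prior mean = 12/12 = 1. Difference = 295/41 − 1 = 254/41.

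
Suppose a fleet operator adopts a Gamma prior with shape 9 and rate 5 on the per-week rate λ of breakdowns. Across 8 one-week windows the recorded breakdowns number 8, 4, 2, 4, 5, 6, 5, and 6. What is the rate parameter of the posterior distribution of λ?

13

Total count: 8 + 4 + 2 + 4 + 5 + 6 + 5 + 6 = 40.
Total exposure: 8 weeks.
By Gamma–Poisson conjugacy, the posterior is Gamma(α + Σx, β + Σt) = Gamma(9 + 40, 5 + 8) = Gamma(49, 13).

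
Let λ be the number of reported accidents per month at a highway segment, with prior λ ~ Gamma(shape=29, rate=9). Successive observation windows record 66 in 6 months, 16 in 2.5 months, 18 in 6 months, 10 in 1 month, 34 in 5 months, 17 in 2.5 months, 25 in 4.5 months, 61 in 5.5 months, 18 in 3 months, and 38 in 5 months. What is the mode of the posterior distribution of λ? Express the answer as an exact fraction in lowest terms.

Total count: 66 + 16 + 18 + 10 + 34 + 17 + 25 + 61 + 18 + 38 = 303.
Total exposure: 6 + 2.5 + 6 + 1 + 5 + 2.5 + 4.5 + 5.5 + 3 + 5 = 41 months.
The Gamma prior is conjugate for the Poisson rate, so λ | data ~ Gamma(29+303, 9+41) = Gamma(332, 50).
Posterior mode = (α'−1)/β' = 331/50.

331/50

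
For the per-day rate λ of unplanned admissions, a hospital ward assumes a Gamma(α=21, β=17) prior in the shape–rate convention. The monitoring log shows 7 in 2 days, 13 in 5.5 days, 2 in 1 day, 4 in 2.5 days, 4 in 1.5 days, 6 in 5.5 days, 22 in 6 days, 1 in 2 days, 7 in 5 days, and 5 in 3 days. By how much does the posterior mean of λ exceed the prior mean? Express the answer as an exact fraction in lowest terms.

29/51

Total count: 7 + 13 + 2 + 4 + 4 + 6 + 22 + 1 + 7 + 5 = 71.
Total exposure: 2 + 5.5 + 1 + 2.5 + 1.5 + 5.5 + 6 + 2 + 5 + 3 = 34 days.
Gamma(α, β) with Poisson data over total exposure Σt gives posterior Gamma(α+Σx, β+Σt) = Gamma(92, 51).
Posterior mean = 92/51 = 92/51; prior mean = 21/17 = 21/17. Difference = 92/51 − 21/17 = 29/51.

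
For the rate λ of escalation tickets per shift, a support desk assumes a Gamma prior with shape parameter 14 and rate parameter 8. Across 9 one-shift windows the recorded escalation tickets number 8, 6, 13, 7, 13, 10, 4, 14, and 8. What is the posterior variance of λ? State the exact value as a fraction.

Total count: 8 + 6 + 13 + 7 + 13 + 10 + 4 + 14 + 8 = 83.
Total exposure: 9 shifts.
The Gamma prior is conjugate for the Poisson rate, so λ | data ~ Gamma(14+83, 8+9) = Gamma(97, 17).
Posterior variance = α'/β'² = 97/289.

97/289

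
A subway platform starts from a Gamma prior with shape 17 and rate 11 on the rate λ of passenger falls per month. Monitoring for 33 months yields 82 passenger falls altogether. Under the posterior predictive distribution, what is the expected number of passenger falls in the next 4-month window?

9

Total count 82 over total exposure 33 months.
The Gamma prior is conjugate for the Poisson rate, so λ | data ~ Gamma(17+82, 11+33) = Gamma(99, 44).
Predictive mean over a 4-month window = T·E[λ|data] = 4·99/44 = 9.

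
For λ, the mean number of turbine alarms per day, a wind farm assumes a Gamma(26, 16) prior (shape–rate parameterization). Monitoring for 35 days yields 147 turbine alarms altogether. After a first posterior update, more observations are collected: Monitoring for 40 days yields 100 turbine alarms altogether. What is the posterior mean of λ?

Total count 147 over total exposure 35 days.
After the first batch: Gamma(26 + 147, 16 + 35) = Gamma(173, 51).
Total count 100 over total exposure 40 days.
After the second batch: Gamma(173 + 100, 51 + 40) = Gamma(273, 91).
Posterior mean = α'/β' = 273/91 = 3.

3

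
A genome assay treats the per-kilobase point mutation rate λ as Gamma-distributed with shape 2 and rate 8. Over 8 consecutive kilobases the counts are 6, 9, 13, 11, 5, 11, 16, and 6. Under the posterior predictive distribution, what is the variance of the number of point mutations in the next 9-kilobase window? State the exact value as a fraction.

Total count: 6 + 9 + 13 + 11 + 5 + 11 + 16 + 6 = 77.
Total exposure: 8 kilobases.
Conjugate update: add total count to the shape and total exposure to the rate, giving Gamma(79, 16).
The posterior predictive for a window of length T is Negative Binomial with variance T·α'·(β'+T)/β'² = 9·79·25/256 = 17775/256.

17775/256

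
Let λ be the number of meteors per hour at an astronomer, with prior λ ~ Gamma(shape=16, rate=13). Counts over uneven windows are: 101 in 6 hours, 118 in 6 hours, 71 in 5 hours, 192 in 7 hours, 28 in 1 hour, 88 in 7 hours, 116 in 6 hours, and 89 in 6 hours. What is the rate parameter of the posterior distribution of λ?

57

Total count: 101 + 118 + 71 + 192 + 28 + 88 + 116 + 89 = 803.
Total exposure: 6 + 6 + 5 + 7 + 1 + 7 + 6 + 6 = 44 hours.
Posterior: α' = 16 + 803 = 819, β' = 13 + 44 = 57.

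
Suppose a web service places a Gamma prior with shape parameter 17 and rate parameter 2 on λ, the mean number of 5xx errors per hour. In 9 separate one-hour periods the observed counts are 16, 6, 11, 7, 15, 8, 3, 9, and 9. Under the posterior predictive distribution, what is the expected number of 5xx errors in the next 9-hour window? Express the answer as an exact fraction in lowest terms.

909/11

Total count: 16 + 6 + 11 + 7 + 15 + 8 + 3 + 9 + 9 = 84.
Total exposure: 9 hours.
Gamma(α, β) with Poisson data over total exposure Σt gives posterior Gamma(α+Σx, β+Σt) = Gamma(101, 11).
Predictive mean over a 9-hour window = T·E[λ|data] = 9·101/11 = 909/11.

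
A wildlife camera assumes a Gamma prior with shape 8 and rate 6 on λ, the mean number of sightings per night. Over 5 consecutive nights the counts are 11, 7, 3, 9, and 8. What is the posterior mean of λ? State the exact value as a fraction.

46/11

Total count: 11 + 7 + 3 + 9 + 8 = 38.
Total exposure: 5 nights.
The Gamma prior is conjugate for the Poisson rate, so λ | data ~ Gamma(8+38, 6+5) = Gamma(46, 11).
Posterior mean = α'/β' = 46/11.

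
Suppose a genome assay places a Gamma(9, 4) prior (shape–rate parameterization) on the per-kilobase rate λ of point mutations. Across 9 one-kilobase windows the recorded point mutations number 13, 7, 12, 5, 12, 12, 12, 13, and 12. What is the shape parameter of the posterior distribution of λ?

Total count: 13 + 7 + 12 + 5 + 12 + 12 + 12 + 13 + 12 = 98.
Total exposure: 9 kilobases.
Conjugate update: add total count to the shape and total exposure to the rate, giving Gamma(107, 13).

107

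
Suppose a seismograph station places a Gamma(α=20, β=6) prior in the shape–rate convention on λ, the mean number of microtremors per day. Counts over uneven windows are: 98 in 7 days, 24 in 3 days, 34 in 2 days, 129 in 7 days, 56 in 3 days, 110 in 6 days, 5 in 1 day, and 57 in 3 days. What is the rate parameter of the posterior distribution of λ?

38

Total count: 98 + 24 + 34 + 129 + 56 + 110 + 5 + 57 = 513.
Total exposure: 7 + 3 + 2 + 7 + 3 + 6 + 1 + 3 = 32 days.
Posterior: α' = 20 + 513 = 533, β' = 6 + 32 = 38.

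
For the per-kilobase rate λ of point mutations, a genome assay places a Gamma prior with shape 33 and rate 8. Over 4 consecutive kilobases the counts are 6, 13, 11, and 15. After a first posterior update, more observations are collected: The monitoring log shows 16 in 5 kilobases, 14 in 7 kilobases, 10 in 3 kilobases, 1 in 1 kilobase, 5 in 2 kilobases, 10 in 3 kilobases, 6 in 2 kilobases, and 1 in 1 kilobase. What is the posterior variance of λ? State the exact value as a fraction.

47/432

Total count: 6 + 13 + 11 + 15 = 45.
Total exposure: 4 kilobases.
After the first batch: Gamma(33 + 45, 8 + 4) = Gamma(78, 12).
Total count: 16 + 14 + 10 + 1 + 5 + 10 + 6 + 1 = 63.
Total exposure: 5 + 7 + 3 + 1 + 2 + 3 + 2 + 1 = 24 kilobases.
After the second batch: Gamma(78 + 63, 12 + 24) = Gamma(141, 36).
Posterior variance = α'/β'² = 141/1296 = 47/432.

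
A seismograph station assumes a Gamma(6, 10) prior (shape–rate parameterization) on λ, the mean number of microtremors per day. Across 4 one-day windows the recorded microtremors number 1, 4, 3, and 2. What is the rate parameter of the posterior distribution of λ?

Total count: 1 + 4 + 3 + 2 = 10.
Total exposure: 4 days.
The Gamma prior is conjugate for the Poisson rate, so λ | data ~ Gamma(6+10, 10+4) = Gamma(16, 14).

14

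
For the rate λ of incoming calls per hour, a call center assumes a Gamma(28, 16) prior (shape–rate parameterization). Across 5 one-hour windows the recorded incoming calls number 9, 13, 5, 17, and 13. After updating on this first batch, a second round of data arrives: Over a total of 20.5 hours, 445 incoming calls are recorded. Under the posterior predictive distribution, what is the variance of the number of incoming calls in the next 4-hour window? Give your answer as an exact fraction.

Total count: 9 + 13 + 5 + 17 + 13 = 57.
Total exposure: 5 hours.
After the first batch: Gamma(28 + 57, 16 + 5) = Gamma(85, 21).
Total count 445 over total exposure 20.5 hours.
After the second batch: Gamma(85 + 445, 21 + 20.5) = Gamma(530, 83/2).
The posterior predictive for a window of length T is Negative Binomial with variance T·α'·(β'+T)/β'² = 4·530·(91/2)/(6889/4) = 385840/6889.

385840/6889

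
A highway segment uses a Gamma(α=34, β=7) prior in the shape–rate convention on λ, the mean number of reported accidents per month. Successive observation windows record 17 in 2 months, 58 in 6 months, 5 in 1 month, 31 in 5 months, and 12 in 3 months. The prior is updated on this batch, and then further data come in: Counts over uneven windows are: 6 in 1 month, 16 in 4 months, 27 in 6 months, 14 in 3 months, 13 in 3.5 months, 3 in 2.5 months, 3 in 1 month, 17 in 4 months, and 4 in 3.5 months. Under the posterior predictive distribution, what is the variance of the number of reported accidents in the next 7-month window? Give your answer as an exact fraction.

Total count: 17 + 58 + 5 + 31 + 12 = 123.
Total exposure: 2 + 6 + 1 + 5 + 3 = 17 months.
After the first batch: Gamma(34 + 123, 7 + 17) = Gamma(157, 24).
Total count: 6 + 16 + 27 + 14 + 13 + 3 + 3 + 17 + 4 = 103.
Total exposure: 1 + 4 + 6 + 3 + 3.5 + 2.5 + 1 + 4 + 3.5 = 28.5 months.
After the second batch: Gamma(157 + 103, 24 + 28.5) = Gamma(260, 105/2).
The posterior predictive for a window of length T is Negative Binomial with variance T·α'·(β'+T)/β'² = 7·260·(119/2)/(11025/4) = 1768/45.

1768/45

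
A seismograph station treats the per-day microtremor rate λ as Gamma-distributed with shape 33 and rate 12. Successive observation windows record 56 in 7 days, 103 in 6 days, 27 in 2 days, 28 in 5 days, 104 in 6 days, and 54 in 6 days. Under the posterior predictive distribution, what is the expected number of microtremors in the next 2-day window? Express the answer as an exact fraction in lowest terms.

405/22

Total count: 56 + 103 + 27 + 28 + 104 + 54 = 372.
Total exposure: 7 + 6 + 2 + 5 + 6 + 6 = 32 days.
Posterior: α' = 33 + 372 = 405, β' = 12 + 32 = 44.
Predictive mean over a 2-day window = T·E[λ|data] = 2·405/44 = 405/22.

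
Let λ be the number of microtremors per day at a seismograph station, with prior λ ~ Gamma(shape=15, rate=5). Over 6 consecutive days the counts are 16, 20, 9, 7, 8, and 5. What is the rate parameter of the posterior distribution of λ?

11

Total count: 16 + 20 + 9 + 7 + 8 + 5 = 65.
Total exposure: 6 days.
Gamma(α, β) with Poisson data over total exposure Σt gives posterior Gamma(α+Σx, β+Σt) = Gamma(80, 11).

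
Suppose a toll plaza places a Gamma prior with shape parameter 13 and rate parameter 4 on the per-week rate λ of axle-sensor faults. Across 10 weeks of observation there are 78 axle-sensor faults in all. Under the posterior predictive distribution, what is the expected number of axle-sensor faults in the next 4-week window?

26

Total count 78 over total exposure 10 weeks.
By Gamma–Poisson conjugacy, the posterior is Gamma(α + Σx, β + Σt) = Gamma(13 + 78, 4 + 10) = Gamma(91, 14).
Predictive mean over a 4-week window = T·E[λ|data] = 4·91/14 = 26.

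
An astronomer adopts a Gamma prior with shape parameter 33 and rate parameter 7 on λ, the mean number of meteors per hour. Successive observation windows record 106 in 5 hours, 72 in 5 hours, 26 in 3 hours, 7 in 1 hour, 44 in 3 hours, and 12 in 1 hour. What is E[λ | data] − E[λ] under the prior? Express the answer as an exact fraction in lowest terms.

51/7

Total count: 106 + 72 + 26 + 7 + 44 + 12 = 267.
Total exposure: 5 + 5 + 3 + 1 + 3 + 1 = 18 hours.
Posterior: α' = 33 + 267 = 300, β' = 7 + 18 = 25.
Posterior mean = 300/25 = 12; prior mean = 33/7 = 33/7. Difference = 12 − 33/7 = 51/7.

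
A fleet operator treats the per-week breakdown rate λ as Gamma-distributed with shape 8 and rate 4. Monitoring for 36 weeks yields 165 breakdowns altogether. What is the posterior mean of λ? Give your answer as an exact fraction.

Total count 165 over total exposure 36 weeks.
The Gamma prior is conjugate for the Poisson rate, so λ | data ~ Gamma(8+165, 4+36) = Gamma(173, 40).
Posterior mean = α'/β' = 173/40.

173/40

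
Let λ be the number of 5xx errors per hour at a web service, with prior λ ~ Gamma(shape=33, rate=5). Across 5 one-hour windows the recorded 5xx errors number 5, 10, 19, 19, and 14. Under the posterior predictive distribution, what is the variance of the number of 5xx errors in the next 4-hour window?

Total count: 5 + 10 + 19 + 19 + 14 = 67.
Total exposure: 5 hours.
By Gamma–Poisson conjugacy, the posterior is Gamma(α + Σx, β + Σt) = Gamma(33 + 67, 5 + 5) = Gamma(100, 10).
The posterior predictive for a window of length T is Negative Binomial with variance T·α'·(β'+T)/β'² = 4·100·14/100 = 56.

56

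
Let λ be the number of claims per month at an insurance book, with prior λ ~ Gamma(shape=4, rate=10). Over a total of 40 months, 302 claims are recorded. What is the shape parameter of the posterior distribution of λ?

Total count 302 over total exposure 40 months.
Gamma(α, β) with Poisson data over total exposure Σt gives posterior Gamma(α+Σx, β+Σt) = Gamma(306, 50).

306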